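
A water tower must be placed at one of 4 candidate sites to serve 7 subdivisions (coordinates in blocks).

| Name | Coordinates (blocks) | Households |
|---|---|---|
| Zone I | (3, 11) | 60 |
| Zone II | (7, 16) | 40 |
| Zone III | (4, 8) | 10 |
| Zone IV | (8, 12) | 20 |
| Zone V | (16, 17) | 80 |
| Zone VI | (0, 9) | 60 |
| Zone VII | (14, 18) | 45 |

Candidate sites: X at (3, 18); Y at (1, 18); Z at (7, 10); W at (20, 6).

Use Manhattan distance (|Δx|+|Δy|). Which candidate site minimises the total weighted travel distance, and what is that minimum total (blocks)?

Z, total 3085 blocks

Total weighted distance at each candidate:
  X (3, 18): total = 3325
  Y (1, 18): total = 3715
  Z (7, 10): total = 3085
  W (20, 6): total = 6170
Minimum is at Z with total 3085 blocks.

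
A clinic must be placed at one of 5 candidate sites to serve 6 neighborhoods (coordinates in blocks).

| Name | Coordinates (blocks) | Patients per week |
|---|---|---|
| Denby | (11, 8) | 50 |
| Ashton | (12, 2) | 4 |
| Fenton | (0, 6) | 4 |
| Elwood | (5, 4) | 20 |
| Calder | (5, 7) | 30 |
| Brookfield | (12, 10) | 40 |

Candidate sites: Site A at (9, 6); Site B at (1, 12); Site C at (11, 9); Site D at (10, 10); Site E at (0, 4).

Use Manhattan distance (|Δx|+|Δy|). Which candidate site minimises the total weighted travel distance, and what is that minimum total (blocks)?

Site C, total 678 blocks

Total weighted distance at each candidate:
  Site A (9, 6): total = 814
  Site B (1, 12): total = 1842
  Site C (11, 9): total = 678
  Site D (10, 10): total = 786
  Site E (0, 4): total = 1874
Minimum is at Site C with total 678 blocks.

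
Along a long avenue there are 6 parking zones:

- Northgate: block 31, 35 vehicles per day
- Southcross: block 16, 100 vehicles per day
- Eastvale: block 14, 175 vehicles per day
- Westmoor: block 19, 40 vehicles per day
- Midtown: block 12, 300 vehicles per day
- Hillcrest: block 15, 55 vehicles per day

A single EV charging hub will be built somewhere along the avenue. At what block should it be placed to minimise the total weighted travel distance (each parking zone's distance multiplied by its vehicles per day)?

x = 14

For a sum of weighted absolute distances on a line, the optimum is the weighted median (not the mean). Total weight W = 705; half-weight = 352.5.
Sort by position and accumulate weight:
  block 12 (Midtown, w=300) → cum 300
  block 14 (Eastvale, w=175) → cum 475  ≥ 352.5 → median here
  block 15 (Hillcrest, w=55) → cum 530
  block 16 (Southcross, w=100) → cum 630
  block 19 (Westmoor, w=40) → cum 670
  block 31 (Northgate, w=35) → cum 705
Optimal location: block 14.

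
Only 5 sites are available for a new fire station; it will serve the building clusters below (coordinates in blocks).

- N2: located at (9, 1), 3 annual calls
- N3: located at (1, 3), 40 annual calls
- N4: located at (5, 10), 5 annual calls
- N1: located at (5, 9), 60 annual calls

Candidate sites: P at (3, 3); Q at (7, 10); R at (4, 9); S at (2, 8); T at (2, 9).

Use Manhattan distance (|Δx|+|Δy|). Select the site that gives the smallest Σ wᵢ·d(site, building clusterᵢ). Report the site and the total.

R, total 469 blocks

Total weighted distance at each candidate:
  P (3, 3): total = 629
  Q (7, 10): total = 743
  R (4, 9): total = 469
  S (2, 8): total = 547
  T (2, 9): total = 525
Minimum is at R with total 469 blocks.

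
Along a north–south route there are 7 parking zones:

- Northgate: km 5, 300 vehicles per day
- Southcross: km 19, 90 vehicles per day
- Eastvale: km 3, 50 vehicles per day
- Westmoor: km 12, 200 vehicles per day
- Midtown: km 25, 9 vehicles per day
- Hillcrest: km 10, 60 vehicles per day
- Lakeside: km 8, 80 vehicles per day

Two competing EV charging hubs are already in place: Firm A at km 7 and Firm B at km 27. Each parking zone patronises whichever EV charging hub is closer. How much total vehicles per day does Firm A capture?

690

The indifferent point is the midpoint (7+27)/2 = 17; parking zones left of it (closer to Firm A at 7) go to Firm A, those right go to Firm B.
  Eastvale at 3 (w=50) → Firm A
  Northgate at 5 (w=300) → Firm A
  Lakeside at 8 (w=80) → Firm A
  Hillcrest at 10 (w=60) → Firm A
  Westmoor at 12 (w=200) → Firm A
  Southcross at 19 (w=90) → Firm B
  Midtown at 25 (w=9) → Firm B
Firm A captures 690; Firm B captures 99.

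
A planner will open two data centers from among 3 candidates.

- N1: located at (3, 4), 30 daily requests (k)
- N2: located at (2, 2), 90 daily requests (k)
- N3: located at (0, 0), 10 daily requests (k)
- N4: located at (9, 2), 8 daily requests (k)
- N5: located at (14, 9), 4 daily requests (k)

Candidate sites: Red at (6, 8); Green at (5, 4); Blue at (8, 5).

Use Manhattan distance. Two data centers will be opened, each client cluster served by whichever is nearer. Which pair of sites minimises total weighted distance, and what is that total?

Evaluate every pair (each demand assigned to the nearer of the two):
  {Green, Blue}: total = 672
  {Red, Green}: total = 684
  {Red, Blue}: total = 1188
Best pair: {Green, Blue} with total 672.

{Green, Blue}, total 672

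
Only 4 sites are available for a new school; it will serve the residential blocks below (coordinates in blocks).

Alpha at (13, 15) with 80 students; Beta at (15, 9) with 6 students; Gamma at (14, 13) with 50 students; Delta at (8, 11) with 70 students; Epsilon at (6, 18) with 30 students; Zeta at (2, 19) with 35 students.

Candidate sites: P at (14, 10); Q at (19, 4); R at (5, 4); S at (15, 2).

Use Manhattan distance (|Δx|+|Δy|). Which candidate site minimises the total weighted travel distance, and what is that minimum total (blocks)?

Total weighted distance at each candidate:
  P (14, 10): total = 2347
  Q (19, 4): total = 5304
  R (5, 4): total = 4290
  S (15, 2): total = 4762
Minimum is at P with total 2347 blocks.

P, total 2347 blocks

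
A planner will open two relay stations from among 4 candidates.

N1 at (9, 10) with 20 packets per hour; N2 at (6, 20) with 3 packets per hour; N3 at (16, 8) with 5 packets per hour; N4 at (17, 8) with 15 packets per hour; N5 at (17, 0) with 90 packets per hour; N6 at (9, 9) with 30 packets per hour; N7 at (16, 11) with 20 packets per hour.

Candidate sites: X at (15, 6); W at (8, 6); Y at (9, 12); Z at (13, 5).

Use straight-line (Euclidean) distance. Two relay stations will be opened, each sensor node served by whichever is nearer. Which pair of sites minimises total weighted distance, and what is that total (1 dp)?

Evaluate every pair (each demand assigned to the nearer of the two):
  {X, Y}: total = 880.4
  {X, W}: total = 944.6
  {Y, Z}: total = 962.3
  {W, Z}: total = 1026.4
  {X, Z}: total = 1072.2
  {W, Y}: total = 1445.0
Best pair: {X, Y} with total 880.4.

{X, Y}, total 880.4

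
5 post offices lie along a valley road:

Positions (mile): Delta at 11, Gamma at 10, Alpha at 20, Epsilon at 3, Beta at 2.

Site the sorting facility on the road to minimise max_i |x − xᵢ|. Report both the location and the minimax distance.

The 1-center on a line is the midpoint of the two extreme points: leftmost at 2, rightmost at 20.
Optimal location = (2 + 20)/2 = 11; maximum distance = (20 − 2)/2 = 9.

location 11, max distance 9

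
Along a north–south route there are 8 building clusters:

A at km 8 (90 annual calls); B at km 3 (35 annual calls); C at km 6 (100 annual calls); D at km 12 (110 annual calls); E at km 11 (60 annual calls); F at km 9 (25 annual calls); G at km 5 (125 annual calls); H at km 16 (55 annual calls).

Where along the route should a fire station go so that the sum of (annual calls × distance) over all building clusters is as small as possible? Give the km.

For a sum of weighted absolute distances on a line, the optimum is the weighted median (not the mean). Total weight W = 600; half-weight = 300.
Sort by position and accumulate weight:
  km 3 (B, w=35) → cum 35
  km 5 (G, w=125) → cum 160
  km 6 (C, w=100) → cum 260
  km 8 (A, w=90) → cum 350  ≥ 300 → median here
  km 9 (F, w=25) → cum 375
  km 11 (E, w=60) → cum 435
  km 12 (D, w=110) → cum 545
  km 16 (H, w=55) → cum 600
Optimal location: km 8.

x = 8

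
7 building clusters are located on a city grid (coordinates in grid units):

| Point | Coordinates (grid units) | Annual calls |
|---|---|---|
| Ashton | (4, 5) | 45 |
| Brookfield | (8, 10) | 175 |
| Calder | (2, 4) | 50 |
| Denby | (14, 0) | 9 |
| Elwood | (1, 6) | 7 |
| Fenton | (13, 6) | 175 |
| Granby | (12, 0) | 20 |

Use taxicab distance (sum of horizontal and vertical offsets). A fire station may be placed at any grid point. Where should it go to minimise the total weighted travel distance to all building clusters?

(8, 6)

Manhattan distance separates: Σwᵢ(|x−xᵢ|+|y−yᵢ|) = Σwᵢ|x−xᵢ| + Σwᵢ|y−yᵢ|, so x and y are optimised independently as 1-D weighted medians.
Total weight W = 481; half = 240.5.
x-coordinate, sorted with cumulative weight:
  x=1 (Elwood, w=7) cum 7
  x=2 (Calder, w=50) cum 57
  x=4 (Ashton, w=45) cum 102
  x=8 (Brookfield, w=175) cum 277  ← median
  x=12 (Granby, w=20) cum 297
  x=13 (Fenton, w=175) cum 472
  x=14 (Denby, w=9) cum 481
⇒ x* = 8
y-coordinate, sorted with cumulative weight:
  y=0 (Denby, w=9) cum 9
  y=0 (Granby, w=20) cum 29
  y=4 (Calder, w=50) cum 79
  y=5 (Ashton, w=45) cum 124
  y=6 (Elwood, w=7) cum 131
  y=6 (Fenton, w=175) cum 306  ← median
  y=10 (Brookfield, w=175) cum 481
⇒ y* = 6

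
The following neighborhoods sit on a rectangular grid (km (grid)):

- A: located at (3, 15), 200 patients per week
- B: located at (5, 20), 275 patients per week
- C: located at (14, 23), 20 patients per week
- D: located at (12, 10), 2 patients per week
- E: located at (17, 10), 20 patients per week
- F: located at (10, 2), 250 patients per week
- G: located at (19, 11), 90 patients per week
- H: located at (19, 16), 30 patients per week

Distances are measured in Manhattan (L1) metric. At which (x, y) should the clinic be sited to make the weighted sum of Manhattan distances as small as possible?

Manhattan distance separates: Σwᵢ(|x−xᵢ|+|y−yᵢ|) = Σwᵢ|x−xᵢ| + Σwᵢ|y−yᵢ|, so x and y are optimised independently as 1-D weighted medians.
Total weight W = 887; half = 443.5.
x-coordinate, sorted with cumulative weight:
  x=3 (A, w=200) cum 200
  x=5 (B, w=275) cum 475  ← median
  x=10 (F, w=250) cum 725
  x=12 (D, w=2) cum 727
  x=14 (C, w=20) cum 747
  x=17 (E, w=20) cum 767
  x=19 (G, w=90) cum 857
  x=19 (H, w=30) cum 887
⇒ x* = 5
y-coordinate, sorted with cumulative weight:
  y=2 (F, w=250) cum 250
  y=10 (D, w=2) cum 252
  y=10 (E, w=20) cum 272
  y=11 (G, w=90) cum 362
  y=15 (A, w=200) cum 562  ← median
  y=16 (H, w=30) cum 592
  y=20 (B, w=275) cum 867
  y=23 (C, w=20) cum 887
⇒ y* = 15

(5, 15)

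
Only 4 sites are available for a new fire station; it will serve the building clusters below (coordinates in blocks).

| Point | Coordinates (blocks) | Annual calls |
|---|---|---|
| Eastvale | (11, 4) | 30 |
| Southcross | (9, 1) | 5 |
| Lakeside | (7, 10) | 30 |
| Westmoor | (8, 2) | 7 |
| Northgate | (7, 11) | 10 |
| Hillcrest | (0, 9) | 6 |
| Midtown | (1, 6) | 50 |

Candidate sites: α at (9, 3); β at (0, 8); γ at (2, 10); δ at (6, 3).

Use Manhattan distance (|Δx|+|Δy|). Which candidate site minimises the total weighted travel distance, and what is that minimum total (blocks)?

Total weighted distance at each candidate:
  α (9, 3): total = 1124
  β (0, 8): total = 1154
  γ (2, 10): total = 1106
  δ (6, 3): total = 1028
Minimum is at δ with total 1028 blocks.

δ, total 1028 blocks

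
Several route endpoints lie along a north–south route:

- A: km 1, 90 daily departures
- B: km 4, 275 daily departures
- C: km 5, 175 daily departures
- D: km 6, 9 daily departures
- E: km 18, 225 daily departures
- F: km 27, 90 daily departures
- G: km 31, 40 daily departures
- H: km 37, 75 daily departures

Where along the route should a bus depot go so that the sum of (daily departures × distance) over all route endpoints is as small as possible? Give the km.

For a sum of weighted absolute distances on a line, the optimum is the weighted median (not the mean). Total weight W = 979; half-weight = 489.5.
Sort by position and accumulate weight:
  km 1 (A, w=90) → cum 90
  km 4 (B, w=275) → cum 365
  km 5 (C, w=175) → cum 540  ≥ 489.5 → median here
  km 6 (D, w=9) → cum 549
  km 18 (E, w=225) → cum 774
  km 27 (F, w=90) → cum 864
  km 31 (G, w=40) → cum 904
  km 37 (H, w=75) → cum 979
Optimal location: km 5.

x = 5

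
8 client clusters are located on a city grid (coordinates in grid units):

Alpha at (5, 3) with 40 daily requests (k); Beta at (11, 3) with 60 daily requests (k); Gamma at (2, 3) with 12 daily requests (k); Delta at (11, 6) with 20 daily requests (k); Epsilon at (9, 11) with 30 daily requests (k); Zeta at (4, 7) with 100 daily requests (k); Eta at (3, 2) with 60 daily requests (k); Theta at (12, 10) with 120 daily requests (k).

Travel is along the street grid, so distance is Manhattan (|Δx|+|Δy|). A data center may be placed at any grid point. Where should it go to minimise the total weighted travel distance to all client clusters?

Manhattan distance separates: Σwᵢ(|x−xᵢ|+|y−yᵢ|) = Σwᵢ|x−xᵢ| + Σwᵢ|y−yᵢ|, so x and y are optimised independently as 1-D weighted medians.
Total weight W = 442; half = 221.
x-coordinate, sorted with cumulative weight:
  x=2 (Gamma, w=12) cum 12
  x=3 (Eta, w=60) cum 72
  x=4 (Zeta, w=100) cum 172
  x=5 (Alpha, w=40) cum 212
  x=9 (Epsilon, w=30) cum 242  ← median
  x=11 (Beta, w=60) cum 302
  x=11 (Delta, w=20) cum 322
  x=12 (Theta, w=120) cum 442
⇒ x* = 9
y-coordinate, sorted with cumulative weight:
  y=2 (Eta, w=60) cum 60
  y=3 (Alpha, w=40) cum 100
  y=3 (Beta, w=60) cum 160
  y=3 (Gamma, w=12) cum 172
  y=6 (Delta, w=20) cum 192
  y=7 (Zeta, w=100) cum 292  ← median
  y=10 (Theta, w=120) cum 412
  y=11 (Epsilon, w=30) cum 442
⇒ y* = 7

(9, 7)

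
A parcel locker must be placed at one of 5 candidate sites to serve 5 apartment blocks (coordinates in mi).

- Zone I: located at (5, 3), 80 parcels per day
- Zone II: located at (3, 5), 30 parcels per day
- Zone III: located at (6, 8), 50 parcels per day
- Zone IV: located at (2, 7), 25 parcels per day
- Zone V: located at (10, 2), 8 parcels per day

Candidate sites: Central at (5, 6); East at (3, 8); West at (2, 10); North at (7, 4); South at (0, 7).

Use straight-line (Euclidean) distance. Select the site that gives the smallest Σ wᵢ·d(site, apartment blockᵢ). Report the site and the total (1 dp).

Central, total 549.2 mi

Total weighted distance at each candidate:
  Central (5, 6): total = 549.2
  East (3, 8): total = 779.9
  West (2, 10): total = 1151.3
  North (7, 4): total = 683.4
  South (0, 7): total = 1064.0
Minimum is at Central with total 549.2 mi.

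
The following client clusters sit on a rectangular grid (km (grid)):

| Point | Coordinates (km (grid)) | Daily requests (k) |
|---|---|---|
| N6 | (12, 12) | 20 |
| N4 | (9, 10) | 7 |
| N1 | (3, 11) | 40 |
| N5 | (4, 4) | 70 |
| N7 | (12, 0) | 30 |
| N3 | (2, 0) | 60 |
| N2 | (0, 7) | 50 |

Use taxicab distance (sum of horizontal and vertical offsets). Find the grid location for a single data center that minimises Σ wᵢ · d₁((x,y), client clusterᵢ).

(3, 4)

Manhattan distance separates: Σwᵢ(|x−xᵢ|+|y−yᵢ|) = Σwᵢ|x−xᵢ| + Σwᵢ|y−yᵢ|, so x and y are optimised independently as 1-D weighted medians.
Total weight W = 277; half = 138.5.
x-coordinate, sorted with cumulative weight:
  x=0 (N2, w=50) cum 50
  x=2 (N3, w=60) cum 110
  x=3 (N1, w=40) cum 150  ← median
  x=4 (N5, w=70) cum 220
  x=9 (N4, w=7) cum 227
  x=12 (N6, w=20) cum 247
  x=12 (N7, w=30) cum 277
⇒ x* = 3
y-coordinate, sorted with cumulative weight:
  y=0 (N7, w=30) cum 30
  y=0 (N3, w=60) cum 90
  y=4 (N5, w=70) cum 160  ← median
  y=7 (N2, w=50) cum 210
  y=10 (N4, w=7) cum 217
  y=11 (N1, w=40) cum 257
  y=12 (N6, w=20) cum 277
⇒ y* = 4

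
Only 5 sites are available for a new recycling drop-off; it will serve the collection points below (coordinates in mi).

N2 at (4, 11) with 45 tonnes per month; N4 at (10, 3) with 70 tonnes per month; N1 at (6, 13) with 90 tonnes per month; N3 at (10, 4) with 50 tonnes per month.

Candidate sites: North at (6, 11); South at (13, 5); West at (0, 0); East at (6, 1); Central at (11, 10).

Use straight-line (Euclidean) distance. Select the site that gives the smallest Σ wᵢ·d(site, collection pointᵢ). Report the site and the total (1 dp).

North, total 1299.2 mi

Total weighted distance at each candidate:
  North (6, 11): total = 1299.2
  South (13, 5): total = 1854.0
  West (0, 0): total = 3084.7
  East (6, 1): total = 2102.0
  Central (11, 10): total = 1642.1
Minimum is at North with total 1299.2 mi.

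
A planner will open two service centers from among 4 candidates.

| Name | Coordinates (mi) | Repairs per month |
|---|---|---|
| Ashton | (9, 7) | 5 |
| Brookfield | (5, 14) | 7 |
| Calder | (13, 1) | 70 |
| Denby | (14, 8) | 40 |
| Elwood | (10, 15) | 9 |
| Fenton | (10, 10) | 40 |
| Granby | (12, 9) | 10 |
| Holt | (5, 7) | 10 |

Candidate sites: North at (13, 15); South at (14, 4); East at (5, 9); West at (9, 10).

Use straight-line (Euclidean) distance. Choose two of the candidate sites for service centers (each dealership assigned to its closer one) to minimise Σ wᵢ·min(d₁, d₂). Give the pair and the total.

{South, West}, total 603.5

Evaluate every pair (each demand assigned to the nearer of the two):
  {South, West}: total = 603.5
  {South, East}: total = 786.8
  {North, South}: total = 875.9
  {East, West}: total = 1092.3
  {North, West}: total = 1108.0
  {North, East}: total = 1444.0
Best pair: {South, West} with total 603.5.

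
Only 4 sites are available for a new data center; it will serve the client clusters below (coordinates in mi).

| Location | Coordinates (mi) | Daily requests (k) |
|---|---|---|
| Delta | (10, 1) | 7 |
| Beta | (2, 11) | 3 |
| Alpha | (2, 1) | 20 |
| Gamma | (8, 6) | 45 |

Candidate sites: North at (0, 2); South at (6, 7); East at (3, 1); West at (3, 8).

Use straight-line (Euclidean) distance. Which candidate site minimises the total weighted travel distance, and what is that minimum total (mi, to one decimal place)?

Total weighted distance at each candidate:
  North (0, 2): total = 545.2
  South (6, 7): total = 312.3
  East (3, 1): total = 417.3
  West (3, 8): total = 462.5
Minimum is at South with total 312.3 mi.

South, total 312.3 mi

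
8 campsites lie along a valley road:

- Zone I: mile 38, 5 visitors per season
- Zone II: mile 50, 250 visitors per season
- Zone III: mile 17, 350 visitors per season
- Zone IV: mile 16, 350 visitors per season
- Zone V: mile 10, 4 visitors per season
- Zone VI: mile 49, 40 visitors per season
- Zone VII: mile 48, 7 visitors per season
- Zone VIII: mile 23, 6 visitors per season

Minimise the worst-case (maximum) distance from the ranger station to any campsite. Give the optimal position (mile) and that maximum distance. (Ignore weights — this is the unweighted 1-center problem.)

The 1-center on a line is the midpoint of the two extreme points: leftmost at 10, rightmost at 50.
Optimal location = (10 + 50)/2 = 30; maximum distance = (50 − 10)/2 = 20.

location 30, max distance 20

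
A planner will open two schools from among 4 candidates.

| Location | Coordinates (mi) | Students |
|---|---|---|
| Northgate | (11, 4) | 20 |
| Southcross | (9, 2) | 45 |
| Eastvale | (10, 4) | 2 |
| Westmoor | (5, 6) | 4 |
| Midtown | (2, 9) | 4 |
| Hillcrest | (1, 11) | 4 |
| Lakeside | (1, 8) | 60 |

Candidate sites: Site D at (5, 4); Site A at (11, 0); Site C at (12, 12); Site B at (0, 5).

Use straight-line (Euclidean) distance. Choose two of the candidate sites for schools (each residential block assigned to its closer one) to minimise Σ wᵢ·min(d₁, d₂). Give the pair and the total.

{Site A, Site B}, total 467.9

Evaluate every pair (each demand assigned to the nearer of the two):
  {Site A, Site B}: total = 467.9
  {Site D, Site B}: total = 571.2
  {Site D, Site A}: total = 618.5
  {Site D, Site C}: total = 734.2
  {Site C, Site B}: total = 857.0
  {Site A, Site C}: total = 1037.7
Best pair: {Site A, Site B} with total 467.9.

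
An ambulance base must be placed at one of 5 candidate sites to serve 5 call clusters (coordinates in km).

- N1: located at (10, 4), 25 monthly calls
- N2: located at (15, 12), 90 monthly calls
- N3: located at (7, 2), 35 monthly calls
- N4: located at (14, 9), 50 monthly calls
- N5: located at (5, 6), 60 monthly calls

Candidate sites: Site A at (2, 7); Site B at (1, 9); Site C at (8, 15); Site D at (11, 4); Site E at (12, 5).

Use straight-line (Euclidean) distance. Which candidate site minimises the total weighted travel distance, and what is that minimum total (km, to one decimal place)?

Total weighted distance at each candidate:
  Site A (2, 7): total = 2512.7
  Site B (1, 9): total = 2818.7
  Site C (8, 15): total = 2414.7
  Site D (11, 4): total = 1657.5
  Site E (12, 5): total = 1593.3
Minimum is at Site E with total 1593.3 km.

Site E, total 1593.3 km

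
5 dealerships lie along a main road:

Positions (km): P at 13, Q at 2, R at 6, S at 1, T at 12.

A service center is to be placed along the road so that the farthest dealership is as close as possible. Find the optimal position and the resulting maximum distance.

The 1-center on a line is the midpoint of the two extreme points: leftmost at 1, rightmost at 13.
Optimal location = (1 + 13)/2 = 7; maximum distance = (13 − 1)/2 = 6.

location 7, max distance 6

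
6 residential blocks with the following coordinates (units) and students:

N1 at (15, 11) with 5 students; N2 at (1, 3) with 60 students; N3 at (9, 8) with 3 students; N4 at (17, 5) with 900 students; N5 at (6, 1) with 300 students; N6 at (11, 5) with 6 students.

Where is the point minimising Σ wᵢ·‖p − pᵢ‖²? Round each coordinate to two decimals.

(13.60, 3.99)

The minimiser of Σwᵢ‖p−pᵢ‖² is the weighted centroid p* = (Σwᵢpᵢ)/(Σwᵢ).
Σwᵢ = 1274.
Σwᵢxᵢ = 5·15 + 60·1 + 3·9 + 900·17 + 300·6 + 6·11 = 17328.
Σwᵢyᵢ = 5·11 + 60·3 + 3·8 + 900·5 + 300·1 + 6·5 = 5089.
x* = 17328/1274 = 13.60, y* = 5089/1274 = 3.99.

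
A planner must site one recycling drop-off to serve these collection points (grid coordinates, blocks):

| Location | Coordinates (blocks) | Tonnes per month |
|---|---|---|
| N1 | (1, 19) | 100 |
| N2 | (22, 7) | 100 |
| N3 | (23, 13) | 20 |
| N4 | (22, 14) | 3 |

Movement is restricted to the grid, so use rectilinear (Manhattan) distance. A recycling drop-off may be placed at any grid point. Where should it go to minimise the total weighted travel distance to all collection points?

Manhattan distance separates: Σwᵢ(|x−xᵢ|+|y−yᵢ|) = Σwᵢ|x−xᵢ| + Σwᵢ|y−yᵢ|, so x and y are optimised independently as 1-D weighted medians.
Total weight W = 223; half = 111.5.
x-coordinate, sorted with cumulative weight:
  x=1 (N1, w=100) cum 100
  x=22 (N2, w=100) cum 200  ← median
  x=22 (N4, w=3) cum 203
  x=23 (N3, w=20) cum 223
⇒ x* = 22
y-coordinate, sorted with cumulative weight:
  y=7 (N2, w=100) cum 100
  y=13 (N3, w=20) cum 120  ← median
  y=14 (N4, w=3) cum 123
  y=19 (N1, w=100) cum 223
⇒ y* = 13

(22, 13)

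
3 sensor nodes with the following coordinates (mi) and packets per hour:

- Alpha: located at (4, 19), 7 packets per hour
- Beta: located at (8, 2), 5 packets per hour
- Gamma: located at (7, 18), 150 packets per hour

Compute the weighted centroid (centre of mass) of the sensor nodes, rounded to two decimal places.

The minimiser of Σwᵢ‖p−pᵢ‖² is the weighted centroid p* = (Σwᵢpᵢ)/(Σwᵢ).
Σwᵢ = 162.
Σwᵢxᵢ = 7·4 + 5·8 + 150·7 = 1118.
Σwᵢyᵢ = 7·19 + 5·2 + 150·18 = 2843.
x* = 1118/162 = 6.90, y* = 2843/162 = 17.55.

(6.90, 17.55)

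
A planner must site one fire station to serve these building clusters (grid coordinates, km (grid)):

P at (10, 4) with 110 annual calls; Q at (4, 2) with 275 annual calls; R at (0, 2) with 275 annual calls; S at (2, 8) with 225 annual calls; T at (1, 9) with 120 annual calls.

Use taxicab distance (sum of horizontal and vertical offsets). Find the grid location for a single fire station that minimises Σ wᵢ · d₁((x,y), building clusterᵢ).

(2, 2)

Manhattan distance separates: Σwᵢ(|x−xᵢ|+|y−yᵢ|) = Σwᵢ|x−xᵢ| + Σwᵢ|y−yᵢ|, so x and y are optimised independently as 1-D weighted medians.
Total weight W = 1005; half = 502.5.
x-coordinate, sorted with cumulative weight:
  x=0 (R, w=275) cum 275
  x=1 (T, w=120) cum 395
  x=2 (S, w=225) cum 620  ← median
  x=4 (Q, w=275) cum 895
  x=10 (P, w=110) cum 1005
⇒ x* = 2
y-coordinate, sorted with cumulative weight:
  y=2 (Q, w=275) cum 275
  y=2 (R, w=275) cum 550  ← median
  y=4 (P, w=110) cum 660
  y=8 (S, w=225) cum 885
  y=9 (T, w=120) cum 1005
⇒ y* = 2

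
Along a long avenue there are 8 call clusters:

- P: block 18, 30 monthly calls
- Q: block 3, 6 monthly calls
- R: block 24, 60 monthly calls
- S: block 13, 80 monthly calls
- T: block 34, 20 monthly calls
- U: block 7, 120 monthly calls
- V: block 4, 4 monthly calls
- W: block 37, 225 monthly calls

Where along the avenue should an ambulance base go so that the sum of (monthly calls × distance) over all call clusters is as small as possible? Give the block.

For a sum of weighted absolute distances on a line, the optimum is the weighted median (not the mean). Total weight W = 545; half-weight = 272.5.
Sort by position and accumulate weight:
  block 3 (Q, w=6) → cum 6
  block 4 (V, w=4) → cum 10
  block 7 (U, w=120) → cum 130
  block 13 (S, w=80) → cum 210
  block 18 (P, w=30) → cum 240
  block 24 (R, w=60) → cum 300  ≥ 272.5 → median here
  block 34 (T, w=20) → cum 320
  block 37 (W, w=225) → cum 545
Optimal location: block 24.

x = 24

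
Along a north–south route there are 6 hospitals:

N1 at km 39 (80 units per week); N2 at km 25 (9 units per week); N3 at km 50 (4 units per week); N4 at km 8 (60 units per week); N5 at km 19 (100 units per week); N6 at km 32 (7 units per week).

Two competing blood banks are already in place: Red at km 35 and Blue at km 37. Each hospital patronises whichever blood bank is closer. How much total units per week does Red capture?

The indifferent point is the midpoint (35+37)/2 = 36; hospitals left of it (closer to Red at 35) go to Red, those right go to Blue.
  N4 at 8 (w=60) → Red
  N5 at 19 (w=100) → Red
  N2 at 25 (w=9) → Red
  N6 at 32 (w=7) → Red
  N1 at 39 (w=80) → Blue
  N3 at 50 (w=4) → Blue
Red captures 176; Blue captures 84.

176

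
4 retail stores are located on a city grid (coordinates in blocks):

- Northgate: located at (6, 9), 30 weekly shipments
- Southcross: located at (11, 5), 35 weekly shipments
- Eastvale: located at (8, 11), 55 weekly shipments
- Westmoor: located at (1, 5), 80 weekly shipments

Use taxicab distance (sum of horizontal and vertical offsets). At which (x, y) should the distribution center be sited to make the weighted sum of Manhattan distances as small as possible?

Manhattan distance separates: Σwᵢ(|x−xᵢ|+|y−yᵢ|) = Σwᵢ|x−xᵢ| + Σwᵢ|y−yᵢ|, so x and y are optimised independently as 1-D weighted medians.
Total weight W = 200; half = 100.
x-coordinate, sorted with cumulative weight:
  x=1 (Westmoor, w=80) cum 80
  x=6 (Northgate, w=30) cum 110  ← median
  x=8 (Eastvale, w=55) cum 165
  x=11 (Southcross, w=35) cum 200
⇒ x* = 6
y-coordinate, sorted with cumulative weight:
  y=5 (Southcross, w=35) cum 35
  y=5 (Westmoor, w=80) cum 115  ← median
  y=9 (Northgate, w=30) cum 145
  y=11 (Eastvale, w=55) cum 200
⇒ y* = 5

(6, 5)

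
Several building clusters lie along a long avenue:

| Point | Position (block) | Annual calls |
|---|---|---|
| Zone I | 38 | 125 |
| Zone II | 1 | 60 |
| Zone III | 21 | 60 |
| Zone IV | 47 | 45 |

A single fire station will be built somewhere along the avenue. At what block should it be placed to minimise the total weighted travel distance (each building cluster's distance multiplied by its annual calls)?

For a sum of weighted absolute distances on a line, the optimum is the weighted median (not the mean). Total weight W = 290; half-weight = 145.
Sort by position and accumulate weight:
  block 1 (Zone II, w=60) → cum 60
  block 21 (Zone III, w=60) → cum 120
  block 38 (Zone I, w=125) → cum 245  ≥ 145 → median here
  block 47 (Zone IV, w=45) → cum 290
Optimal location: block 38.

x = 38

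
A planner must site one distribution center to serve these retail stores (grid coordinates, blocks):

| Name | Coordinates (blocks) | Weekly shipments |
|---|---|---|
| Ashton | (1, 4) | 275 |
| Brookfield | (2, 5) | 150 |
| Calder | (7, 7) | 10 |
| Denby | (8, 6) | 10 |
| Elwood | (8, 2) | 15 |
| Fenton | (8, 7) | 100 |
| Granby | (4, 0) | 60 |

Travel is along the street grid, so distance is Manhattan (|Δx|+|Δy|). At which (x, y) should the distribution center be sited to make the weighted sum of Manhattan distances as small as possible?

Manhattan distance separates: Σwᵢ(|x−xᵢ|+|y−yᵢ|) = Σwᵢ|x−xᵢ| + Σwᵢ|y−yᵢ|, so x and y are optimised independently as 1-D weighted medians.
Total weight W = 620; half = 310.
x-coordinate, sorted with cumulative weight:
  x=1 (Ashton, w=275) cum 275
  x=2 (Brookfield, w=150) cum 425  ← median
  x=4 (Granby, w=60) cum 485
  x=7 (Calder, w=10) cum 495
  x=8 (Denby, w=10) cum 505
  x=8 (Elwood, w=15) cum 520
  x=8 (Fenton, w=100) cum 620
⇒ x* = 2
y-coordinate, sorted with cumulative weight:
  y=0 (Granby, w=60) cum 60
  y=2 (Elwood, w=15) cum 75
  y=4 (Ashton, w=275) cum 350  ← median
  y=5 (Brookfield, w=150) cum 500
  y=6 (Denby, w=10) cum 510
  y=7 (Calder, w=10) cum 520
  y=7 (Fenton, w=100) cum 620
⇒ y* = 4

(2, 4)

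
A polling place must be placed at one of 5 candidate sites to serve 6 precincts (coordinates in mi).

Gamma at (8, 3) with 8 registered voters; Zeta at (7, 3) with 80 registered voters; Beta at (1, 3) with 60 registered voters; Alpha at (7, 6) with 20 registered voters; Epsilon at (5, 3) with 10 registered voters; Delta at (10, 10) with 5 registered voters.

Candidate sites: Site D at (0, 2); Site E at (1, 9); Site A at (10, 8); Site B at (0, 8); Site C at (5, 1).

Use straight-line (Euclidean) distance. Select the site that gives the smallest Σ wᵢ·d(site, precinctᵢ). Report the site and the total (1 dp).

Total weighted distance at each candidate:
  Site D (0, 2): total = 991.3
  Site E (1, 9): total = 1364.1
  Site A (10, 8): total = 1280.1
  Site B (0, 8): total = 1336.9
  Site C (5, 1): total = 702.6
Minimum is at Site C with total 702.6 mi.

Site C, total 702.6 mi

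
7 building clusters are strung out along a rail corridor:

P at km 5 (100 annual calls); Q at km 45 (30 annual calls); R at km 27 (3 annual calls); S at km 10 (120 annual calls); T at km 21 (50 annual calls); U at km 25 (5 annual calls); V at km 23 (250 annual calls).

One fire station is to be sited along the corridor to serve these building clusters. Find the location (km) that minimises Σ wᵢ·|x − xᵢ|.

x = 23

For a sum of weighted absolute distances on a line, the optimum is the weighted median (not the mean). Total weight W = 558; half-weight = 279.
Sort by position and accumulate weight:
  km 5 (P, w=100) → cum 100
  km 10 (S, w=120) → cum 220
  km 21 (T, w=50) → cum 270
  km 23 (V, w=250) → cum 520  ≥ 279 → median here
  km 25 (U, w=5) → cum 525
  km 27 (R, w=3) → cum 528
  km 45 (Q, w=30) → cum 558
Optimal location: km 23.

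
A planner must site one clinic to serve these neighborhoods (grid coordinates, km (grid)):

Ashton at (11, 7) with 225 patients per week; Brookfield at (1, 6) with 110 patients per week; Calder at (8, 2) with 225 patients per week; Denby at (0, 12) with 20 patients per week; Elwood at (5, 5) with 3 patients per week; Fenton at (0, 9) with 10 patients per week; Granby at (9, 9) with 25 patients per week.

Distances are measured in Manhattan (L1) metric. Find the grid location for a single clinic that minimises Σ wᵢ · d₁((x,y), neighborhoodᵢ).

(8, 6)

Manhattan distance separates: Σwᵢ(|x−xᵢ|+|y−yᵢ|) = Σwᵢ|x−xᵢ| + Σwᵢ|y−yᵢ|, so x and y are optimised independently as 1-D weighted medians.
Total weight W = 618; half = 309.
x-coordinate, sorted with cumulative weight:
  x=0 (Denby, w=20) cum 20
  x=0 (Fenton, w=10) cum 30
  x=1 (Brookfield, w=110) cum 140
  x=5 (Elwood, w=3) cum 143
  x=8 (Calder, w=225) cum 368  ← median
  x=9 (Granby, w=25) cum 393
  x=11 (Ashton, w=225) cum 618
⇒ x* = 8
y-coordinate, sorted with cumulative weight:
  y=2 (Calder, w=225) cum 225
  y=5 (Elwood, w=3) cum 228
  y=6 (Brookfield, w=110) cum 338  ← median
  y=7 (Ashton, w=225) cum 563
  y=9 (Fenton, w=10) cum 573
  y=9 (Granby, w=25) cum 598
  y=12 (Denby, w=20) cum 618
⇒ y* = 6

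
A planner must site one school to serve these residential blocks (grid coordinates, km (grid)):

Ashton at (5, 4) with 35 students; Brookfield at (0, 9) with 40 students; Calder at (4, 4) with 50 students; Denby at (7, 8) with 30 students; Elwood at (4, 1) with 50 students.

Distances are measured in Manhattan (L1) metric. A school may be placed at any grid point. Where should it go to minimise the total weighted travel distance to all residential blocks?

(4, 4)

Manhattan distance separates: Σwᵢ(|x−xᵢ|+|y−yᵢ|) = Σwᵢ|x−xᵢ| + Σwᵢ|y−yᵢ|, so x and y are optimised independently as 1-D weighted medians.
Total weight W = 205; half = 102.5.
x-coordinate, sorted with cumulative weight:
  x=0 (Brookfield, w=40) cum 40
  x=4 (Calder, w=50) cum 90
  x=4 (Elwood, w=50) cum 140  ← median
  x=5 (Ashton, w=35) cum 175
  x=7 (Denby, w=30) cum 205
⇒ x* = 4
y-coordinate, sorted with cumulative weight:
  y=1 (Elwood, w=50) cum 50
  y=4 (Ashton, w=35) cum 85
  y=4 (Calder, w=50) cum 135  ← median
  y=8 (Denby, w=30) cum 165
  y=9 (Brookfield, w=40) cum 205
⇒ y* = 4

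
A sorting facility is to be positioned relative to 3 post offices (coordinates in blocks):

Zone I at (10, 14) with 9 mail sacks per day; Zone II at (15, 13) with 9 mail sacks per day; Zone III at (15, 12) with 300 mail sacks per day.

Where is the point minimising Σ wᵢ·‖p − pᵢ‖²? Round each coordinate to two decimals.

The minimiser of Σwᵢ‖p−pᵢ‖² is the weighted centroid p* = (Σwᵢpᵢ)/(Σwᵢ).
Σwᵢ = 318.
Σwᵢxᵢ = 9·10 + 9·15 + 300·15 = 4725.
Σwᵢyᵢ = 9·14 + 9·13 + 300·12 = 3843.
x* = 4725/318 = 14.86, y* = 3843/318 = 12.08.

(14.86, 12.08)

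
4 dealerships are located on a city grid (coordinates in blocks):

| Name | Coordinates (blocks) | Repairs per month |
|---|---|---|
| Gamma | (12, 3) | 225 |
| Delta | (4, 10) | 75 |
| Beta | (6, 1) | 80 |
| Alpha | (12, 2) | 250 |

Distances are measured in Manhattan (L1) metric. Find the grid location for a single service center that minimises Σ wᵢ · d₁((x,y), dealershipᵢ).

(12, 2)

Manhattan distance separates: Σwᵢ(|x−xᵢ|+|y−yᵢ|) = Σwᵢ|x−xᵢ| + Σwᵢ|y−yᵢ|, so x and y are optimised independently as 1-D weighted medians.
Total weight W = 630; half = 315.
x-coordinate, sorted with cumulative weight:
  x=4 (Delta, w=75) cum 75
  x=6 (Beta, w=80) cum 155
  x=12 (Gamma, w=225) cum 380  ← median
  x=12 (Alpha, w=250) cum 630
⇒ x* = 12
y-coordinate, sorted with cumulative weight:
  y=1 (Beta, w=80) cum 80
  y=2 (Alpha, w=250) cum 330  ← median
  y=3 (Gamma, w=225) cum 555
  y=10 (Delta, w=75) cum 630
⇒ y* = 2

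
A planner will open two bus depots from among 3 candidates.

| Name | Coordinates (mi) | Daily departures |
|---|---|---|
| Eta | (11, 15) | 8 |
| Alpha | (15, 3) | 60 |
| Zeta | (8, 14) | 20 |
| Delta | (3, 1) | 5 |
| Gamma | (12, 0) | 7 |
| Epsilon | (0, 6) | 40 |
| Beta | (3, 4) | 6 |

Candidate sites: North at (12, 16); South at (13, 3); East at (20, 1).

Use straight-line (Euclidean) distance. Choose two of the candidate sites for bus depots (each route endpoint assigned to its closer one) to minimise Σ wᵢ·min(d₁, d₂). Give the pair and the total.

Evaluate every pair (each demand assigned to the nearer of the two):
  {North, South}: total = 887.8
  {South, East}: total = 1126.1
  {North, East}: total = 1280.1
Best pair: {North, South} with total 887.8.

{North, South}, total 887.8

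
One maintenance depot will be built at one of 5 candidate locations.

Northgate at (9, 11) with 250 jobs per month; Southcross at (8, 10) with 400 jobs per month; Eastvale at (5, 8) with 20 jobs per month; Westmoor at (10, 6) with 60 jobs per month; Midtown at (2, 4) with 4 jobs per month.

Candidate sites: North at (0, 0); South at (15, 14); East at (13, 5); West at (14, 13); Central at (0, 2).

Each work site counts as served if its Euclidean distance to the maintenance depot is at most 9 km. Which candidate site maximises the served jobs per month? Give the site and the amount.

East, covering 730

Coverage radius r = 9 km; a point is covered iff (Δx)²+(Δy)² ≤ 9² = 81.
  North (0, 0): covers {Midtown} → 4
  South (15, 14): covers {Northgate, Southcross} → 650
  East (13, 5): covers {Northgate, Southcross, Eastvale, Westmoor} → 730
  West (14, 13): covers {Northgate, Southcross, Westmoor} → 710
  Central (0, 2): covers {Eastvale, Midtown} → 24
Maximum coverage at East: 730 jobs per month.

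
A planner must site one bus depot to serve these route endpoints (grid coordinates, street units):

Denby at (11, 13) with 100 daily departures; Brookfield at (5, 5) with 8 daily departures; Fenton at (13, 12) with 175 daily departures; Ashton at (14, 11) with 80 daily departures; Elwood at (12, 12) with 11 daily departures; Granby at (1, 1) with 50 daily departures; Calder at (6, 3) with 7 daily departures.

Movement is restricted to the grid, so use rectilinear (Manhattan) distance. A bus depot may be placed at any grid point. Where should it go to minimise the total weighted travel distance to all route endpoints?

(13, 12)

Manhattan distance separates: Σwᵢ(|x−xᵢ|+|y−yᵢ|) = Σwᵢ|x−xᵢ| + Σwᵢ|y−yᵢ|, so x and y are optimised independently as 1-D weighted medians.
Total weight W = 431; half = 215.5.
x-coordinate, sorted with cumulative weight:
  x=1 (Granby, w=50) cum 50
  x=5 (Brookfield, w=8) cum 58
  x=6 (Calder, w=7) cum 65
  x=11 (Denby, w=100) cum 165
  x=12 (Elwood, w=11) cum 176
  x=13 (Fenton, w=175) cum 351  ← median
  x=14 (Ashton, w=80) cum 431
⇒ x* = 13
y-coordinate, sorted with cumulative weight:
  y=1 (Granby, w=50) cum 50
  y=3 (Calder, w=7) cum 57
  y=5 (Brookfield, w=8) cum 65
  y=11 (Ashton, w=80) cum 145
  y=12 (Fenton, w=175) cum 320  ← median
  y=12 (Elwood, w=11) cum 331
  y=13 (Denby, w=100) cum 431
⇒ y* = 12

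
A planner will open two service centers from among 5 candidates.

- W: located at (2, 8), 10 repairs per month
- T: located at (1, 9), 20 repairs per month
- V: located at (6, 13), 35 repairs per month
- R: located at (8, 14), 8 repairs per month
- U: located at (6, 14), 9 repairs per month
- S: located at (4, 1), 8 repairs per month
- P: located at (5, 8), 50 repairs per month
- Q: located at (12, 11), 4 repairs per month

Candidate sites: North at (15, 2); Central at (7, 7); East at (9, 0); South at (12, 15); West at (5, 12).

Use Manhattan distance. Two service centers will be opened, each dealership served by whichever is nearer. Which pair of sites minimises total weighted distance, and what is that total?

Evaluate every pair (each demand assigned to the nearer of the two):
  {Central, West}: total = 591
  {East, West}: total = 627
  {South, West}: total = 659
  {North, West}: total = 675
  {Central, South}: total = 806
  {Central, East}: total = 835
  {North, Central}: total = 859
  {East, South}: total = 1537
  {North, South}: total = 1705
  {North, East}: total = 2019
Best pair: {Central, West} with total 591.

{Central, West}, total 591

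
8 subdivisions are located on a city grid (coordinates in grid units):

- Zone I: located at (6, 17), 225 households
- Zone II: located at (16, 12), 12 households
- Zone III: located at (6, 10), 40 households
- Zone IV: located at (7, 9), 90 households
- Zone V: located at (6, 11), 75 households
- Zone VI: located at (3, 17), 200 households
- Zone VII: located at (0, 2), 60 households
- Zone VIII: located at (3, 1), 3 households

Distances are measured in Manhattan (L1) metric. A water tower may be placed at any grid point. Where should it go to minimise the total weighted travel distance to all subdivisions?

Manhattan distance separates: Σwᵢ(|x−xᵢ|+|y−yᵢ|) = Σwᵢ|x−xᵢ| + Σwᵢ|y−yᵢ|, so x and y are optimised independently as 1-D weighted medians.
Total weight W = 705; half = 352.5.
x-coordinate, sorted with cumulative weight:
  x=0 (Zone VII, w=60) cum 60
  x=3 (Zone VI, w=200) cum 260
  x=3 (Zone VIII, w=3) cum 263
  x=6 (Zone I, w=225) cum 488  ← median
  x=6 (Zone III, w=40) cum 528
  x=6 (Zone V, w=75) cum 603
  x=7 (Zone IV, w=90) cum 693
  x=16 (Zone II, w=12) cum 705
⇒ x* = 6
y-coordinate, sorted with cumulative weight:
  y=1 (Zone VIII, w=3) cum 3
  y=2 (Zone VII, w=60) cum 63
  y=9 (Zone IV, w=90) cum 153
  y=10 (Zone III, w=40) cum 193
  y=11 (Zone V, w=75) cum 268
  y=12 (Zone II, w=12) cum 280
  y=17 (Zone I, w=225) cum 505  ← median
  y=17 (Zone VI, w=200) cum 705
⇒ y* = 17

(6, 17)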